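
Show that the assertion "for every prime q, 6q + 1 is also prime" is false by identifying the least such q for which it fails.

q = 19

The first 7 eligible values, up to q = 17, all satisfy the conclusion.
q = 19: 6q + 1 = 115 = 5 × 23, not prime.
Hence q = 19 is a counterexample.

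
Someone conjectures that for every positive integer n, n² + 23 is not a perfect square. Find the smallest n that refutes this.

n = 11

A counterexample is any positive integer n such that n² + 23 is a perfect square; we check each in order.
For n = 1, 2, 3, 4, 5, 6, 7, 8, 9, 10 the conclusion holds.
n = 11: 11² + 23 = 144 = 12², a perfect square.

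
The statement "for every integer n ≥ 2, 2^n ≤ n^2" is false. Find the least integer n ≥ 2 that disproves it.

A counterexample is any integer n ≥ 2 such that 2^n > n^2; we check each in order.
For n = 2, 3, 4 the conclusion holds.
n = 5: 2^n = 32 and n^2 = 25, so 32 > 25.
So n = 5 is the smallest counterexample.

n = 5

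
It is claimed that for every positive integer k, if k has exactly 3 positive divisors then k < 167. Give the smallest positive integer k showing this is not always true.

k = 169

We need the least positive integer k for which k has exactly 3 positive divisors but the claim fails.
For k = 4, 9, 25, 49, 121 the conclusion holds.
k = 169: τ(169) = 3; 169 ≥ 167.
Hence k = 169 is a counterexample.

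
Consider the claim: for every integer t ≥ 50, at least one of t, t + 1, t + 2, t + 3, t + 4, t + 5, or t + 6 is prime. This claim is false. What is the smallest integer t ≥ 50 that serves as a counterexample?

For t = 50, 51, 52, 53, …, 87, 88, 89 the conclusion holds.
t = 90: 90 = 2 × 45; 91 = 7 × 13; 92 = 2 × 46; 93 = 3 × 31; 94 = 2 × 47; 95 = 5 × 19; 96 = 2 × 48 — all composite.

t = 90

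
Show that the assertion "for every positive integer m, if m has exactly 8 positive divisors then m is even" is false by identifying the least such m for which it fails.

A counterexample is any positive integer m such that m has exactly 8 positive divisors but m is odd; we check each in order.
For m = 24, 30, 40, 42, …, 88, 102, 104 the conclusion holds.
m = 105: divisors of 105: 1, 3, 5, 7, 15, 21, 35, 105; 105 is odd.
Thus m = 105 disproves the claim, and no smaller m works.

m = 105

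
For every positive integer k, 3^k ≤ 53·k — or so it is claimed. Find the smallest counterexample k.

k = 6

A counterexample is any positive integer k such that 3^k > 53·k; we check each in order.
For k = 1, 2, 3, 4, 5 the conclusion holds.
k = 6: 3^k = 729 and 53·k = 318, so 729 > 318.
Thus k = 6 disproves the claim, and no smaller k works.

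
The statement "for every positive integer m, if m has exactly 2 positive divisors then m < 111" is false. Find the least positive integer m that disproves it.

m = 113

A counterexample is any positive integer m such that m has exactly 2 positive divisors but the claim fails; we check each in order.
For m = 2, 3, 5, 7, …, 103, 107, 109 the conclusion holds.
m = 113: τ(113) = 2; 113 ≥ 111.
So m = 113 is the smallest counterexample.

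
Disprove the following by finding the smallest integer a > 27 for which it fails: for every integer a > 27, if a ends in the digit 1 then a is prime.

Check each integer a > 27 in order until a ends in the digit 1 but a is not prime.
a = 31: 31 ends in 1 and is prime.
a = 41: 41 ends in 1 and is prime.
a = 51: 51 ends in 1; 51 = 3 × 17, composite.
Thus a = 51 disproves the claim, and no smaller a works.

a = 51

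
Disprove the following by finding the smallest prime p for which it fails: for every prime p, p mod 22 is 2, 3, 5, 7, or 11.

p = 13

A counterexample is any prime p such that the claim fails; we check each in order.
For p = 2, 3, 5, 7, 11 the conclusion holds.
p = 13: 13 mod 22 = 13 — not in {2, 3, 5, 7, 11}.
Thus p = 13 disproves the claim, and no smaller p works.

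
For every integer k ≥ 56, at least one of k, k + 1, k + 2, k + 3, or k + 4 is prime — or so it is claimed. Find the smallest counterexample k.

k = 56: 59 is prime.
k = 57: 59 is prime.
k = 58: 59 is prime.
k = 59: 59 is prime.
k = 60: 61 is prime.
k = 61: 61 is prime.
k = 62: 62 = 2 × 31; 63 = 3 × 21; 64 = 2 × 32; 65 = 5 × 13; 66 = 2 × 33 — all composite.
Thus k = 62 disproves the claim, and no smaller k works.

k = 62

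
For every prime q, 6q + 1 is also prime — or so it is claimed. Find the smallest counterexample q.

For q = 2, 3, 5, 7, 11, 13, 17 the conclusion holds.
q = 19: 6q + 1 = 115 = 5 × 23, not prime.
Hence q = 19 is a counterexample.

q = 19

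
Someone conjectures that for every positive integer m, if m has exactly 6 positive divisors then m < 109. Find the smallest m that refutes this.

m = 116

For m = 12, 18, 20, 28, …, 92, 98, 99 the conclusion holds.
m = 116: τ(116) = 6; 116 ≥ 109.
So m = 116 is the smallest counterexample.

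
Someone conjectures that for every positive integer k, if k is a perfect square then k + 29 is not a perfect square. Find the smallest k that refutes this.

k = 196

A counterexample is any positive integer k such that k is a perfect square but k + 29 is a perfect square; we check each in order.
The first 13 eligible values, up to k = 169, all satisfy the conclusion.
k = 196: 196 = 14² and 196 + 29 = 225 = 15².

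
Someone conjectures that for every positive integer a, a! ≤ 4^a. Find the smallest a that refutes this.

Check each positive integer a in order until a! > 4^a.
For a = 1, 2, 3, 4, 5, 6, 7, 8 the conclusion holds.
a = 9: a! = 362880 and 4^a = 262144, so 362880 > 262144.
Hence a = 9 is a counterexample.

a = 9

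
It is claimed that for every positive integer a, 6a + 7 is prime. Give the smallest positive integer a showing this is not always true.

a = 1: 6a + 7 = 13, prime.
a = 2: 6a + 7 = 19, prime.
a = 3: 6a + 7 = 25 = 5 × 5, composite.

a = 3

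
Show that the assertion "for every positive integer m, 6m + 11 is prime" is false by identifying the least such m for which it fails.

We need the least positive integer m for which 6m + 11 is not prime.
m = 1: 6m + 11 = 17, prime.
m = 2: 6m + 11 = 23, prime.
m = 3: 6m + 11 = 29, prime.
m = 4: 6m + 11 = 35 = 5 × 7, composite.
Thus m = 4 disproves the claim, and no smaller m works.

m = 4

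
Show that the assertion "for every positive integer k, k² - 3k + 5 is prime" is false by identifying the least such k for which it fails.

k = 4

Check each positive integer k in order until k² - 3k + 5 is not prime.
k = 1: k² - 3k + 5 = 3, prime.
k = 2: k² - 3k + 5 = 3, prime.
k = 3: k² - 3k + 5 = 5, prime.
k = 4: k² - 3k + 5 = 9 = 3 × 3, composite.
Hence k = 4 is a counterexample.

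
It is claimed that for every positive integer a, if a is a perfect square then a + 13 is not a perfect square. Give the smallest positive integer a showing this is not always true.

a = 36

The first 5 eligible values, up to a = 25, all satisfy the conclusion.
a = 36: 36 = 6² and 36 + 13 = 49 = 7².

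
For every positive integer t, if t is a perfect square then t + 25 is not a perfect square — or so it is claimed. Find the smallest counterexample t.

The first 11 eligible values, up to t = 121, all satisfy the conclusion.
t = 144: 144 = 12² and 144 + 25 = 169 = 13².
So t = 144 is the smallest counterexample.

t = 144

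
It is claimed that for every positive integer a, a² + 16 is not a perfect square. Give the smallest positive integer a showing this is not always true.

a = 3

a = 1: 1² + 16 = 17, not a perfect square.
a = 2: 2² + 16 = 20, not a perfect square.
a = 3: 3² + 16 = 25 = 5², a perfect square.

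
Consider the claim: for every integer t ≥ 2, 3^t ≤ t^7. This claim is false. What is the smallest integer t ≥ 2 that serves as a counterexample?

Check each integer t ≥ 2 in order until 3^t > t^7.
The first 17 eligible values, up to t = 18, all satisfy the conclusion.
t = 19: 3^t = 1162261467 and t^7 = 893871739, so 1162261467 > 893871739.
So t = 19 is the smallest counterexample.

t = 19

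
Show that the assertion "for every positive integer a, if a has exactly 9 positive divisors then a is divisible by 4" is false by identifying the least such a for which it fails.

a = 225

Check each positive integer a in order until a has exactly 9 positive divisors but a is not divisible by 4.
a = 36: τ(36) = 9; 36 mod 4 = 0.
a = 100: τ(100) = 9; 100 mod 4 = 0.
a = 196: τ(196) = 9; 196 mod 4 = 0.
a = 225: τ(225) = 9; 225 mod 4 = 1.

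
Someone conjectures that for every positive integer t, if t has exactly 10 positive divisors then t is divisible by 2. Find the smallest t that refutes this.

Check each positive integer t in order until t has exactly 10 positive divisors but t is not divisible by 2.
The first 9 eligible values, up to t = 368, all satisfy the conclusion.
t = 405: τ(405) = 10; 405 mod 2 = 1.
So t = 405 is the smallest counterexample.

t = 405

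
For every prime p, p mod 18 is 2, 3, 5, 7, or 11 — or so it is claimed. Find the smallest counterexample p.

For p = 2, 3, 5, 7, 11 the conclusion holds.
p = 13: 13 mod 18 = 13 — not in {2, 3, 5, 7, 11}.

p = 13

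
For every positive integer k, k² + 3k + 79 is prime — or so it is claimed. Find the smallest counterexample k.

We need the least positive integer k for which k² + 3k + 79 is not prime.
For k = 1, 2, 3, 4 the conclusion holds.
k = 5: k² + 3k + 79 = 119 = 7 × 17, composite.
Hence k = 5 is a counterexample.

k = 5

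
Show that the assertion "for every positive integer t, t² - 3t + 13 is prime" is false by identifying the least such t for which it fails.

Check each positive integer t in order until t² - 3t + 13 is not prime.
For t = 1, 2, 3, 4, …, 9, 10, 11 the conclusion holds.
t = 12: t² - 3t + 13 = 121 = 11 × 11, composite.

t = 12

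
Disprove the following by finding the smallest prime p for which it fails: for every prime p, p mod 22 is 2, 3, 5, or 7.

A counterexample is any prime p such that the claim fails; we check each in order.
The first 4 eligible values, up to p = 7, all satisfy the conclusion.
p = 11: 11 mod 22 = 11 — not in {2, 3, 5, 7}.
Thus p = 11 disproves the claim, and no smaller p works.

p = 11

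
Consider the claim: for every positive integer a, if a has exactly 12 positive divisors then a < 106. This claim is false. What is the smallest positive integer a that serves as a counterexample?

a = 108

a = 60: τ(60) = 12; 60 < 106.
a = 72: τ(72) = 12; 72 < 106.
a = 84: τ(84) = 12; 84 < 106.
a = 90: τ(90) = 12; 90 < 106.
a = 96: τ(96) = 12; 96 < 106.
a = 108: τ(108) = 12; 108 ≥ 106.
Thus a = 108 disproves the claim, and no smaller a works.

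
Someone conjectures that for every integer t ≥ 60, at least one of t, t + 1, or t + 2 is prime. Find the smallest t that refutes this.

t = 62

t = 60: 61 is prime.
t = 61: 61 is prime.
t = 62: 62 = 2 × 31; 63 = 3 × 21; 64 = 2 × 32 — all composite.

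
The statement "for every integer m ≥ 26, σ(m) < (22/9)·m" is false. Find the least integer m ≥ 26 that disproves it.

The first 10 eligible values, up to m = 35, all satisfy the conclusion.
m = 36: σ(36) = 91; 91 ≥ 88.
Thus m = 36 disproves the claim, and no smaller m works.

m = 36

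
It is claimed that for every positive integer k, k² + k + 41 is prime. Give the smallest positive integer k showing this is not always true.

k = 40

A counterexample is any positive integer k such that k² + k + 41 is not prime; we check each in order.
For k = 1, 2, 3, 4, …, 37, 38, 39 the conclusion holds.
k = 40: k² + k + 41 = 1681 = 41 × 41, composite.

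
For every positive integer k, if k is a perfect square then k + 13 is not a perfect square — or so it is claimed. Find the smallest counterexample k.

k = 1: 1 + 13 = 14, not a perfect square.
k = 4: 4 + 13 = 17, not a perfect square.
k = 9: 9 + 13 = 22, not a perfect square.
k = 16: 16 + 13 = 29, not a perfect square.
k = 25: 25 + 13 = 38, not a perfect square.
k = 36: 36 = 6² and 36 + 13 = 49 = 7².

k = 36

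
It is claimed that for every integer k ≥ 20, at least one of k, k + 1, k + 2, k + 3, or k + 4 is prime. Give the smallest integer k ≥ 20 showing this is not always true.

Check each integer k ≥ 20 in order until k, k + 1, k + 2, k + 3, k + 4 are all composite.
For k = 20, 21, 22, 23 the conclusion holds.
k = 24: 24 = 2 × 12; 25 = 5 × 5; 26 = 2 × 13; 27 = 3 × 9; 28 = 2 × 14 — all composite.

k = 24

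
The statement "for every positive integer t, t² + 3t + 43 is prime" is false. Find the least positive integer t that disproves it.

A counterexample is any positive integer t such that t² + 3t + 43 is not prime; we check each in order.
For t = 1, 2, 3, 4, …, 36, 37, 38 the conclusion holds.
t = 39: t² + 3t + 43 = 1681 = 41 × 41, composite.

t = 39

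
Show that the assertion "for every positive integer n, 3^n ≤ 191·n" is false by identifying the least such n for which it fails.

n = 7

A counterexample is any positive integer n such that 3^n > 191·n; we check each in order.
For n = 1, 2, 3, 4, 5, 6 the conclusion holds.
n = 7: 3^n = 2187 and 191·n = 1337, so 2187 > 1337.
So n = 7 is the smallest counterexample.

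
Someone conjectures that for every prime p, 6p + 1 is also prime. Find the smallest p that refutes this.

p = 19

We need the least prime p for which 6p + 1 is not prime.
The first 7 eligible values, up to p = 17, all satisfy the conclusion.
p = 19: 6p + 1 = 115 = 5 × 23, not prime.
Thus p = 19 disproves the claim, and no smaller p works.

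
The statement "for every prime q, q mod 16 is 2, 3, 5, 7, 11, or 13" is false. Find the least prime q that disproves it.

q = 17

A counterexample is any prime q such that the claim fails; we check each in order.
The first 6 eligible values, up to q = 13, all satisfy the conclusion.
q = 17: 17 mod 16 = 1 — not in {2, 3, 5, 7, 11, 13}.
Hence q = 17 is a counterexample.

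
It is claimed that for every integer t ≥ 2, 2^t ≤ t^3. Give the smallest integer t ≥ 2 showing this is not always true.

t = 10

A counterexample is any integer t ≥ 2 such that 2^t > t^3; we check each in order.
The first 8 eligible values, up to t = 9, all satisfy the conclusion.
t = 10: 2^t = 1024 and t^3 = 1000, so 1024 > 1000.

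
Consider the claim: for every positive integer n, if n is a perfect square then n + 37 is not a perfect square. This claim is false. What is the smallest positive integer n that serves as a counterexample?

A counterexample is any positive integer n such that n is a perfect square but n + 37 is a perfect square; we check each in order.
For n = 1, 4, 9, 16, …, 225, 256, 289 the conclusion holds.
n = 324: 324 = 18² and 324 + 37 = 361 = 19².

n = 324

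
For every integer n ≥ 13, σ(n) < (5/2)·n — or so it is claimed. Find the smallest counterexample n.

For n = 13, 14, 15, 16, …, 21, 22, 23 the conclusion holds.
n = 24: σ(24) = 60; 60 ≥ 60.
Thus n = 24 disproves the claim, and no smaller n works.

n = 24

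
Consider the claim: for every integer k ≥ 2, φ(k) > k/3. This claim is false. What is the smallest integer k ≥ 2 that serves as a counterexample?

k = 6

The first 4 eligible values, up to k = 5, all satisfy the conclusion.
k = 6: φ(6) = 2 and 6/3 = 2, so φ(6) ≤ 6/3.
Thus k = 6 disproves the claim, and no smaller k works.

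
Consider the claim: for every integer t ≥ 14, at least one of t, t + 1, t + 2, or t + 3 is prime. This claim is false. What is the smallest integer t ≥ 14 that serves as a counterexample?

A counterexample is any integer t ≥ 14 such that t, t + 1, t + 2, t + 3 are all composite; we check each in order.
For t = 14, 15, 16, 17, 18, 19, 20, 21, 22, 23 the conclusion holds.
t = 24: 24 = 2 × 12; 25 = 5 × 5; 26 = 2 × 13; 27 = 3 × 9 — all composite.
Hence t = 24 is a counterexample.

t = 24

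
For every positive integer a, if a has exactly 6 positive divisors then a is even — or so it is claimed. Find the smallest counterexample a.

The first 6 eligible values, up to a = 44, all satisfy the conclusion.
a = 45: divisors of 45: 1, 3, 5, 9, 15, 45; 45 is odd.

a = 45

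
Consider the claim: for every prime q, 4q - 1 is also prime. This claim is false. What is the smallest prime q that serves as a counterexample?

q = 7

Check each prime q in order until 4q - 1 is not prime.
For q = 2, 3, 5 the conclusion holds.
q = 7: 4q - 1 = 27 = 3 × 9, not prime.
Thus q = 7 disproves the claim, and no smaller q works.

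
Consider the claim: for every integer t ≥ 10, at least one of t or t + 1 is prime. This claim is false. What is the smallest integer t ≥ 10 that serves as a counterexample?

Check each integer t ≥ 10 in order until t, t + 1 are both composite.
t = 10: 11 is prime.
t = 11: 11 is prime.
t = 12: 13 is prime.
t = 13: 13 is prime.
t = 14: 14 = 2 × 7; 15 = 3 × 5 — both composite.
Thus t = 14 disproves the claim, and no smaller t works.

t = 14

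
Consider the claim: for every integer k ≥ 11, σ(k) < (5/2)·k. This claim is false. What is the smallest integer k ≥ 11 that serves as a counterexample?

k = 24

Check each integer k ≥ 11 in order until the claim fails.
For k = 11, 12, 13, 14, …, 21, 22, 23 the conclusion holds.
k = 24: σ(24) = 60; 60 ≥ 60.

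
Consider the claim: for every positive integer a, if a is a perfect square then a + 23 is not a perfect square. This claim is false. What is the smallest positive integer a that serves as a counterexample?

Check each positive integer a in order until a is a perfect square but a + 23 is a perfect square.
For a = 1, 4, 9, 16, 25, 36, 49, 64, 81, 100 the conclusion holds.
a = 121: 121 = 11² and 121 + 23 = 144 = 12².

a = 121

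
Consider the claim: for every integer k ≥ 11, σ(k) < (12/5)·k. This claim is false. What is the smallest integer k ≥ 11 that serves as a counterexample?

Check each integer k ≥ 11 in order until the claim fails.
For k = 11, 12, 13, 14, …, 21, 22, 23 the conclusion holds.
k = 24: σ(24) = 60; 60 ≥ 288/5.

k = 24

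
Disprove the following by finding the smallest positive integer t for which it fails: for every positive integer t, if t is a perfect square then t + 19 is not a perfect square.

t = 81

Check each positive integer t in order until t is a perfect square but t + 19 is a perfect square.
t = 1: 1 + 19 = 20, not a perfect square.
t = 4: 4 + 19 = 23, not a perfect square.
t = 9: 9 + 19 = 28, not a perfect square.
t = 16: 16 + 19 = 35, not a perfect square.
t = 25: 25 + 19 = 44, not a perfect square.
t = 36: 36 + 19 = 55, not a perfect square.
t = 49: 49 + 19 = 68, not a perfect square.
t = 64: 64 + 19 = 83, not a perfect square.
t = 81: 81 = 9² and 81 + 19 = 100 = 10².
Thus t = 81 disproves the claim, and no smaller t works.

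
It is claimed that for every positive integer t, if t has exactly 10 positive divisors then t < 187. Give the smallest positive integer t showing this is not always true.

We need the least positive integer t for which t has exactly 10 positive divisors but the claim fails.
The first 5 eligible values, up to t = 176, all satisfy the conclusion.
t = 208: τ(208) = 10; 208 ≥ 187.
Thus t = 208 disproves the claim, and no smaller t works.

t = 208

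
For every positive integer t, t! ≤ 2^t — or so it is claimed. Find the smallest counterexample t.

t = 4

t = 1: t! = 1 and 2^t = 2, so 1 ≤ 2.
t = 2: t! = 2 and 2^t = 4, so 2 ≤ 4.
t = 3: t! = 6 and 2^t = 8, so 6 ≤ 8.
t = 4: t! = 24 and 2^t = 16, so 24 > 16.
Thus t = 4 disproves the claim, and no smaller t works.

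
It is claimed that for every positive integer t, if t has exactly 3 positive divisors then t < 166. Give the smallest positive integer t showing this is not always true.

t = 169

A counterexample is any positive integer t such that t has exactly 3 positive divisors but the claim fails; we check each in order.
For t = 4, 9, 25, 49, 121 the conclusion holds.
t = 169: τ(169) = 3; 169 ≥ 166.
Thus t = 169 disproves the claim, and no smaller t works.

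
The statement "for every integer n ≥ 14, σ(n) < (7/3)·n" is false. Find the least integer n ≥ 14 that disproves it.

Check each integer n ≥ 14 in order until the claim fails.
The first 10 eligible values, up to n = 23, all satisfy the conclusion.
n = 24: σ(24) = 60; 60 ≥ 56.

n = 24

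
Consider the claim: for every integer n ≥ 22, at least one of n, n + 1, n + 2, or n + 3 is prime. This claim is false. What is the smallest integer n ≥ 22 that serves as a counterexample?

For n = 22, 23 the conclusion holds.
n = 24: 24 = 2 × 12; 25 = 5 × 5; 26 = 2 × 13; 27 = 3 × 9 — all composite.

n = 24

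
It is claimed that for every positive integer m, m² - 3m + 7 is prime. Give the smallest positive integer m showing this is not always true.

m = 6

A counterexample is any positive integer m such that m² - 3m + 7 is not prime; we check each in order.
The first 5 eligible values, up to m = 5, all satisfy the conclusion.
m = 6: m² - 3m + 7 = 25 = 5 × 5, composite.
Thus m = 6 disproves the claim, and no smaller m works.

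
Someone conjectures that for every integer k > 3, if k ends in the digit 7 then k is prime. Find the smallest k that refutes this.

A counterexample is any integer k > 3 such that k ends in the digit 7 but k is not prime; we check each in order.
For k = 7, 17 the conclusion holds.
k = 27: 27 ends in 7; 27 = 3 × 9, composite.
So k = 27 is the smallest counterexample.

k = 27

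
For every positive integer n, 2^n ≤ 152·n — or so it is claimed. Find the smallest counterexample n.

We need the least positive integer n for which 2^n > 152·n.
For n = 1, 2, 3, 4, 5, 6, 7, 8, 9, 10 the conclusion holds.
n = 11: 2^n = 2048 and 152·n = 1672, so 2048 > 1672.

n = 11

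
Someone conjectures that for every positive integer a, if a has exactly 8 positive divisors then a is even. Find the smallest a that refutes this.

A counterexample is any positive integer a such that a has exactly 8 positive divisors but a is odd; we check each in order.
For a = 24, 30, 40, 42, …, 88, 102, 104 the conclusion holds.
a = 105: divisors of 105: 1, 3, 5, 7, 15, 21, 35, 105; 105 is odd.
Thus a = 105 disproves the claim, and no smaller a works.

a = 105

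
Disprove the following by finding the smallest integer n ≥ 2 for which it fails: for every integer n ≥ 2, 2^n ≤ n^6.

A counterexample is any integer n ≥ 2 such that 2^n > n^6; we check each in order.
The first 28 eligible values, up to n = 29, all satisfy the conclusion.
n = 30: 2^n = 1073741824 and n^6 = 729000000, so 1073741824 > 729000000.

n = 30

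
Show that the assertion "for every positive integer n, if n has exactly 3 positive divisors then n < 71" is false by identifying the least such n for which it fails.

n = 121

For n = 4, 9, 25, 49 the conclusion holds.
n = 121: τ(121) = 3; 121 ≥ 71.
Hence n = 121 is a counterexample.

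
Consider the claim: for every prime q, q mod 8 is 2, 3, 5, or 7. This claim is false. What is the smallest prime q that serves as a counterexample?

q = 17

The first 6 eligible values, up to q = 13, all satisfy the conclusion.
q = 17: 17 mod 8 = 1 — not in {2, 3, 5, 7}.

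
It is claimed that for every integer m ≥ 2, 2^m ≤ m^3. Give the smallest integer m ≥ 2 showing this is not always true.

m = 10

Check each integer m ≥ 2 in order until 2^m > m^3.
m = 2: 2^m = 4 and m^3 = 8, so 4 ≤ 8.
m = 3: 2^m = 8 and m^3 = 27, so 8 ≤ 27.
m = 4: 2^m = 16 and m^3 = 64, so 16 ≤ 64.
m = 5: 2^m = 32 and m^3 = 125, so 32 ≤ 125.
m = 6: 2^m = 64 and m^3 = 216, so 64 ≤ 216.
m = 7: 2^m = 128 and m^3 = 343, so 128 ≤ 343.
m = 8: 2^m = 256 and m^3 = 512, so 256 ≤ 512.
m = 9: 2^m = 512 and m^3 = 729, so 512 ≤ 729.
m = 10: 2^m = 1024 and m^3 = 1000, so 1024 > 1000.
Thus m = 10 disproves the claim, and no smaller m works.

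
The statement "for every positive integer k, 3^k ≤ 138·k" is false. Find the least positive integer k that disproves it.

k = 7

k = 1: 3^k = 3 and 138·k = 138, so 3 ≤ 138.
k = 2: 3^k = 9 and 138·k = 276, so 9 ≤ 276.
k = 3: 3^k = 27 and 138·k = 414, so 27 ≤ 414.
k = 4: 3^k = 81 and 138·k = 552, so 81 ≤ 552.
k = 5: 3^k = 243 and 138·k = 690, so 243 ≤ 690.
k = 6: 3^k = 729 and 138·k = 828, so 729 ≤ 828.
k = 7: 3^k = 2187 and 138·k = 966, so 2187 > 966.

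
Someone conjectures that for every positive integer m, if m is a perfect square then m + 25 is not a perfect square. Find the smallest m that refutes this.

m = 144

Check each positive integer m in order until m is a perfect square but m + 25 is a perfect square.
For m = 1, 4, 9, 16, …, 81, 100, 121 the conclusion holds.
m = 144: 144 = 12² and 144 + 25 = 169 = 13².
Thus m = 144 disproves the claim, and no smaller m works.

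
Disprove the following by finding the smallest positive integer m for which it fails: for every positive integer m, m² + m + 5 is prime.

For m = 1, 2, 3 the conclusion holds.
m = 4: m² + m + 5 = 25 = 5 × 5, composite.

m = 4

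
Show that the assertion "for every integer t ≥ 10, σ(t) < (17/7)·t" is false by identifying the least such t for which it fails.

A counterexample is any integer t ≥ 10 such that the claim fails; we check each in order.
For t = 10, 11, 12, 13, …, 21, 22, 23 the conclusion holds.
t = 24: σ(24) = 60; 60 ≥ 408/7.

t = 24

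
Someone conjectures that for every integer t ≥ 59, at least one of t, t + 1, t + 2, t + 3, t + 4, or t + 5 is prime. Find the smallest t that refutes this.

t = 90

We need the least integer t ≥ 59 for which t, t + 1, t + 2, t + 3, t + 4, t + 5 are all composite.
For t = 59, 60, 61, 62, …, 87, 88, 89 the conclusion holds.
t = 90: 90 = 2 × 45; 91 = 7 × 13; 92 = 2 × 46; 93 = 3 × 31; 94 = 2 × 47; 95 = 5 × 19 — all composite.
Thus t = 90 disproves the claim, and no smaller t works.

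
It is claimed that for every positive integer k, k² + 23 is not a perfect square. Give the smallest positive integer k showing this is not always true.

k = 11

We need the least positive integer k for which k² + 23 is a perfect square.
The first 10 eligible values, up to k = 10, all satisfy the conclusion.
k = 11: 11² + 23 = 144 = 12², a perfect square.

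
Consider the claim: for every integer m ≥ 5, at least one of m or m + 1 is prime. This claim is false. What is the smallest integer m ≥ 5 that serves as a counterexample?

Check each integer m ≥ 5 in order until m, m + 1 are both composite.
For m = 5, 6, 7 the conclusion holds.
m = 8: 8 = 2 × 4; 9 = 3 × 3 — both composite.

m = 8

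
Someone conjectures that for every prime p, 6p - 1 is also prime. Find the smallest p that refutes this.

We need the least prime p for which 6p - 1 is not prime.
p = 2: 6p - 1 = 11, prime.
p = 3: 6p - 1 = 17, prime.
p = 5: 6p - 1 = 29, prime.
p = 7: 6p - 1 = 41, prime.
p = 11: 6p - 1 = 65 = 5 × 13, not prime.

p = 11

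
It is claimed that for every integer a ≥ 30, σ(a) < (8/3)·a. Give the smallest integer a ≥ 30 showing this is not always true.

A counterexample is any integer a ≥ 30 such that the claim fails; we check each in order.
For a = 30, 31, 32, 33, …, 57, 58, 59 the conclusion holds.
a = 60: σ(60) = 168; 168 ≥ 160.

a = 60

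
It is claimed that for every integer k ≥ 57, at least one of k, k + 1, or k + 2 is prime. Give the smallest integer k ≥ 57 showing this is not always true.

A counterexample is any integer k ≥ 57 such that k, k + 1, k + 2 are all composite; we check each in order.
For k = 57, 58, 59, 60, 61 the conclusion holds.
k = 62: 62 = 2 × 31; 63 = 3 × 21; 64 = 2 × 32 — all composite.
Hence k = 62 is a counterexample.

k = 62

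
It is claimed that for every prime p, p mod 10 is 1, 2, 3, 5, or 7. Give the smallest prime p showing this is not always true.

For p = 2, 3, 5, 7, 11, 13, 17 the conclusion holds.
p = 19: 19 mod 10 = 9 — not in {1, 2, 3, 5, 7}.

p = 19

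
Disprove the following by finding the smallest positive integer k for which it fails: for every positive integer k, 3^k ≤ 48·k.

We need the least positive integer k for which 3^k > 48·k.
For k = 1, 2, 3, 4 the conclusion holds.
k = 5: 3^k = 243 and 48·k = 240, so 243 > 240.
Thus k = 5 disproves the claim, and no smaller k works.

k = 5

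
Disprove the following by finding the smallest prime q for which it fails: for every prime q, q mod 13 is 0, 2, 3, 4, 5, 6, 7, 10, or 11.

The first 14 eligible values, up to q = 43, all satisfy the conclusion.
q = 47: 47 mod 13 = 8 — not in {0, 2, 3, 4, 5, 6, 7, 10, 11}.

q = 47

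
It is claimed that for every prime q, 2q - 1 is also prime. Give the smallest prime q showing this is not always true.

q = 5

Check each prime q in order until 2q - 1 is not prime.
For q = 2, 3 the conclusion holds.
q = 5: 2q - 1 = 9 = 3 × 3, not prime.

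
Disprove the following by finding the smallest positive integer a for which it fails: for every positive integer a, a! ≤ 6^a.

A counterexample is any positive integer a such that a! > 6^a; we check each in order.
For a = 1, 2, 3, 4, …, 11, 12, 13 the conclusion holds.
a = 14: a! = 87178291200 and 6^a = 78364164096, so 87178291200 > 78364164096.
So a = 14 is the smallest counterexample.

a = 14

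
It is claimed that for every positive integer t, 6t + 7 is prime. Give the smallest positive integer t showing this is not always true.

A counterexample is any positive integer t such that 6t + 7 is not prime; we check each in order.
For t = 1, 2 the conclusion holds.
t = 3: 6t + 7 = 25 = 5 × 5, composite.
So t = 3 is the smallest counterexample.

t = 3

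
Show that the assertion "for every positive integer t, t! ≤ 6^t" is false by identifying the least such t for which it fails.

t = 14

The first 13 eligible values, up to t = 13, all satisfy the conclusion.
t = 14: t! = 87178291200 and 6^t = 78364164096, so 87178291200 > 78364164096.
So t = 14 is the smallest counterexample.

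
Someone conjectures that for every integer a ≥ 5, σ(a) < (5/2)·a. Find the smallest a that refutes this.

A counterexample is any integer a ≥ 5 such that the claim fails; we check each in order.
The first 19 eligible values, up to a = 23, all satisfy the conclusion.
a = 24: σ(24) = 60; 60 ≥ 60.
Thus a = 24 disproves the claim, and no smaller a works.

a = 24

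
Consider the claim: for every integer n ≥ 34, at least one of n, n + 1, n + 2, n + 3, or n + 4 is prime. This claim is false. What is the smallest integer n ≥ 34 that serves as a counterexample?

n = 48

We need the least integer n ≥ 34 for which n, n + 1, n + 2, n + 3, n + 4 are all composite.
For n = 34, 35, 36, 37, …, 45, 46, 47 the conclusion holds.
n = 48: 48 = 2 × 24; 49 = 7 × 7; 50 = 2 × 25; 51 = 3 × 17; 52 = 2 × 26 — all composite.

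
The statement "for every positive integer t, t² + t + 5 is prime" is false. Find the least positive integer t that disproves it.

A counterexample is any positive integer t such that t² + t + 5 is not prime; we check each in order.
t = 1: t² + t + 5 = 7, prime.
t = 2: t² + t + 5 = 11, prime.
t = 3: t² + t + 5 = 17, prime.
t = 4: t² + t + 5 = 25 = 5 × 5, composite.
Hence t = 4 is a counterexample.

t = 4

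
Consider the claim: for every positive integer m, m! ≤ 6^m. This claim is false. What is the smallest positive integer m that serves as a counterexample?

Check each positive integer m in order until m! > 6^m.
For m = 1, 2, 3, 4, …, 11, 12, 13 the conclusion holds.
m = 14: m! = 87178291200 and 6^m = 78364164096, so 87178291200 > 78364164096.

m = 14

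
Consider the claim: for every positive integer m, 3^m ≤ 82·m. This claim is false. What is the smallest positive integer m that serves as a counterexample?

m = 6

A counterexample is any positive integer m such that 3^m > 82·m; we check each in order.
m = 1: 3^m = 3 and 82·m = 82, so 3 ≤ 82.
m = 2: 3^m = 9 and 82·m = 164, so 9 ≤ 164.
m = 3: 3^m = 27 and 82·m = 246, so 27 ≤ 246.
m = 4: 3^m = 81 and 82·m = 328, so 81 ≤ 328.
m = 5: 3^m = 243 and 82·m = 410, so 243 ≤ 410.
m = 6: 3^m = 729 and 82·m = 492, so 729 > 492.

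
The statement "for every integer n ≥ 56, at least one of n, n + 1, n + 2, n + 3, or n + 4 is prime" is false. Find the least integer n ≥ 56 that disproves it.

n = 56: 59 is prime.
n = 57: 59 is prime.
n = 58: 59 is prime.
n = 59: 59 is prime.
n = 60: 61 is prime.
n = 61: 61 is prime.
n = 62: 62 = 2 × 31; 63 = 3 × 21; 64 = 2 × 32; 65 = 5 × 13; 66 = 2 × 33 — all composite.
So n = 62 is the smallest counterexample.

n = 62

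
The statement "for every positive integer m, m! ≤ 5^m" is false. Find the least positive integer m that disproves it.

A counterexample is any positive integer m such that m! > 5^m; we check each in order.
For m = 1, 2, 3, 4, …, 9, 10, 11 the conclusion holds.
m = 12: m! = 479001600 and 5^m = 244140625, so 479001600 > 244140625.
Hence m = 12 is a counterexample.

m = 12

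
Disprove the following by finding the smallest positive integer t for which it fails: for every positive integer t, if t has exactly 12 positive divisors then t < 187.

Check each positive integer t in order until t has exactly 12 positive divisors but the claim fails.
For t = 60, 72, 84, 90, …, 150, 156, 160 the conclusion holds.
t = 198: τ(198) = 12; 198 ≥ 187.
Thus t = 198 disproves the claim, and no smaller t works.

t = 198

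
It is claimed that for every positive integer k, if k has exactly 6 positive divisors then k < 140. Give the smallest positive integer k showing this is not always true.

We need the least positive integer k for which k has exactly 6 positive divisors but the claim fails.
For k = 12, 18, 20, 28, …, 116, 117, 124 the conclusion holds.
k = 147: τ(147) = 6; 147 ≥ 140.

k = 147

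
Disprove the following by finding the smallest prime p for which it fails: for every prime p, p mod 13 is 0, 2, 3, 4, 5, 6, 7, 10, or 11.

p = 47

A counterexample is any prime p such that the claim fails; we check each in order.
For p = 2, 3, 5, 7, …, 37, 41, 43 the conclusion holds.
p = 47: 47 mod 13 = 8 — not in {0, 2, 3, 4, 5, 6, 7, 10, 11}.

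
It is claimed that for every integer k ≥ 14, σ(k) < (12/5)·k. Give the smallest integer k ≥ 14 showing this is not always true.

We need the least integer k ≥ 14 for which the claim fails.
For k = 14, 15, 16, 17, 18, 19, 20, 21, 22, 23 the conclusion holds.
k = 24: σ(24) = 60; 60 ≥ 288/5.
Hence k = 24 is a counterexample.

k = 24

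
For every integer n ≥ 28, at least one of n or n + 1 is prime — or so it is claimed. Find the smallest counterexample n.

n = 32

A counterexample is any integer n ≥ 28 such that n, n + 1 are both composite; we check each in order.
For n = 28, 29, 30, 31 the conclusion holds.
n = 32: 32 = 2 × 16; 33 = 3 × 11 — both composite.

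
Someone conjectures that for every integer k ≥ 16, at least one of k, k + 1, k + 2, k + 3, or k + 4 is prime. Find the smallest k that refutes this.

For k = 16, 17, 18, 19, 20, 21, 22, 23 the conclusion holds.
k = 24: 24 = 2 × 12; 25 = 5 × 5; 26 = 2 × 13; 27 = 3 × 9; 28 = 2 × 14 — all composite.
Hence k = 24 is a counterexample.

k = 24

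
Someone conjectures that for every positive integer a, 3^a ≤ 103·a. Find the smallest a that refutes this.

a = 6

A counterexample is any positive integer a such that 3^a > 103·a; we check each in order.
a = 1: 3^a = 3 and 103·a = 103, so 3 ≤ 103.
a = 2: 3^a = 9 and 103·a = 206, so 9 ≤ 206.
a = 3: 3^a = 27 and 103·a = 309, so 27 ≤ 309.
a = 4: 3^a = 81 and 103·a = 412, so 81 ≤ 412.
a = 5: 3^a = 243 and 103·a = 515, so 243 ≤ 515.
a = 6: 3^a = 729 and 103·a = 618, so 729 > 618.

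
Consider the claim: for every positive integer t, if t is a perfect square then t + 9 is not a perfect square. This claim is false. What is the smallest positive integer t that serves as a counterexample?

We need the least positive integer t for which t is a perfect square but t + 9 is a perfect square.
For t = 1, 4, 9 the conclusion holds.
t = 16: 16 = 4² and 16 + 9 = 25 = 5².
So t = 16 is the smallest counterexample.

t = 16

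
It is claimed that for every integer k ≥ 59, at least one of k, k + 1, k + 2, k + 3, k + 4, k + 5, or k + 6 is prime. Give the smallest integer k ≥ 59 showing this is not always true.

We need the least integer k ≥ 59 for which k, k + 1, k + 2, k + 3, k + 4, k + 5, k + 6 are all composite.
For k = 59, 60, 61, 62, …, 87, 88, 89 the conclusion holds.
k = 90: 90 = 2 × 45; 91 = 7 × 13; 92 = 2 × 46; 93 = 3 × 31; 94 = 2 × 47; 95 = 5 × 19; 96 = 2 × 48 — all composite.
Hence k = 90 is a counterexample.

k = 90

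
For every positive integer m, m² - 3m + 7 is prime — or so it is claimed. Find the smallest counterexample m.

Check each positive integer m in order until m² - 3m + 7 is not prime.
For m = 1, 2, 3, 4, 5 the conclusion holds.
m = 6: m² - 3m + 7 = 25 = 5 × 5, composite.

m = 6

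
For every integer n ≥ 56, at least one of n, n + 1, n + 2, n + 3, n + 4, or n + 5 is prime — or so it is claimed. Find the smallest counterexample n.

A counterexample is any integer n ≥ 56 such that n, n + 1, n + 2, n + 3, n + 4, n + 5 are all composite; we check each in order.
For n = 56, 57, 58, 59, …, 87, 88, 89 the conclusion holds.
n = 90: 90 = 2 × 45; 91 = 7 × 13; 92 = 2 × 46; 93 = 3 × 31; 94 = 2 × 47; 95 = 5 × 19 — all composite.

n = 90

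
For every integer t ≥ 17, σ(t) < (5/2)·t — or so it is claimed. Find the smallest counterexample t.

The first 7 eligible values, up to t = 23, all satisfy the conclusion.
t = 24: σ(24) = 60; 60 ≥ 60.

t = 24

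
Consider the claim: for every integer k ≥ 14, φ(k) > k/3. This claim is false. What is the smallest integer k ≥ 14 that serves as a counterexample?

k = 18

For k = 14, 15, 16, 17 the conclusion holds.
k = 18: φ(18) = 6 and 18/3 = 6, so φ(18) ≤ 18/3.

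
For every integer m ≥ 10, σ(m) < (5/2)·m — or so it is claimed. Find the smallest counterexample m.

m = 24

The first 14 eligible values, up to m = 23, all satisfy the conclusion.
m = 24: σ(24) = 60; 60 ≥ 60.
Hence m = 24 is a counterexample.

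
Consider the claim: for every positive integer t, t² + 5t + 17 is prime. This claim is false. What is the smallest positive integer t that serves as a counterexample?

Check each positive integer t in order until t² + 5t + 17 is not prime.
For t = 1, 2, 3, 4, 5, 6, 7 the conclusion holds.
t = 8: t² + 5t + 17 = 121 = 11 × 11, composite.
Hence t = 8 is a counterexample.

t = 8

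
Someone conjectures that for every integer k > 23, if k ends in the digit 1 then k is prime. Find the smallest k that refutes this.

Check each integer k > 23 in order until k ends in the digit 1 but k is not prime.
k = 31: 31 ends in 1 and is prime.
k = 41: 41 ends in 1 and is prime.
k = 51: 51 ends in 1; 51 = 3 × 17, composite.
Hence k = 51 is a counterexample.

k = 51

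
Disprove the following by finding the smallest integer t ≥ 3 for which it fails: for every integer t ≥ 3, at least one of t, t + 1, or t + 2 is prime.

t = 8

A counterexample is any integer t ≥ 3 such that t, t + 1, t + 2 are all composite; we check each in order.
t = 3: 3 is prime.
t = 4: 5 is prime.
t = 5: 5 is prime.
t = 6: 7 is prime.
t = 7: 7 is prime.
t = 8: 8 = 2 × 4; 9 = 3 × 3; 10 = 2 × 5 — all composite.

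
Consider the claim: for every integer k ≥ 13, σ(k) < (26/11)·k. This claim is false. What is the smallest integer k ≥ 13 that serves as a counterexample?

k = 24

Check each integer k ≥ 13 in order until the claim fails.
For k = 13, 14, 15, 16, …, 21, 22, 23 the conclusion holds.
k = 24: σ(24) = 60; 60 ≥ 624/11.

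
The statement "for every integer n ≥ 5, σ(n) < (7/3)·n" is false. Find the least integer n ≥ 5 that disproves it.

n = 12

We need the least integer n ≥ 5 for which the claim fails.
For n = 5, 6, 7, 8, 9, 10, 11 the conclusion holds.
n = 12: σ(12) = 28; 28 ≥ 28.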